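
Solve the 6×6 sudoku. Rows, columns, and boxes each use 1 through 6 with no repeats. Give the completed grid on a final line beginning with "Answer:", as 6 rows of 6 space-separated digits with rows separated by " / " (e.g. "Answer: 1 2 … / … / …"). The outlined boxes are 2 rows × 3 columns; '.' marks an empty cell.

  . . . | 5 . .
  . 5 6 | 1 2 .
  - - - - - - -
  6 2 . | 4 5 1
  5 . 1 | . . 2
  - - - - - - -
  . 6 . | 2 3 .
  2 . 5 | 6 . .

Step 1. [r6c6∈{4}] r6c6's peers cover all but 4, so r6c6=4.
Step 2. [r2c1∈{3,4}] r2c1 is the only open cell in row 2 admitting 4. So r2c1=4.
Step 3. [r1c1∈{1,3}] r1c1 is the only open cell in col 1 admitting 3. So r1c1=3.
Step 4. [r6c2∈{1,3}] 3 has one home in row 6: r6c2, so r6c2=3.
Step 5. [r4c5∈{6}] nothing but 6 survives at r4c5 ⇒ r4c5=6.
Step 6. [r5c1∈{1}] r5c1 is down to just 1, so r5c1=1.
Step 7. [r5c6∈{5}] r5c6 has the single candidate 5 ⇒ r5c6=5.
Step 8. [r3c3∈{3}] r3c3 has the single candidate 3, so r3c3=3.
Step 9. [r4c4∈{3}] r4c4's peers cover all but 3 ⇒ r4c4=3.
Step 10. [r1c5∈{4}] nothing but 4 survives at r1c5, so r1c5=4.
Step 11. [r1c2∈{1}] nothing but 1 survives at r1c2. So r1c2=1.
Step 12. [r1c3∈{2}] nothing but 2 survives at r1c3, so r1c3=2.
Step 13. [r2c6∈{3}] only 3 remains possible at r2c6. So r2c6=3.
Step 14. [r1c6∈{6}] r1c6 is down to just 6 ⇒ r1c6=6.
Step 15. [r6c5∈{1}] nothing but 1 survives at r6c5 ⇒ r6c5=1.
Step 16. [r5c3∈{4}] r5c3's peers cover all but 4 ⇒ r5c3=4.
Step 17. [r4c2∈{4}] r4c2 has the single candidate 4 ⇒ r4c2=4.

Answer: 3 1 2 5 4 6 / 4 5 6 1 2 3 / 6 2 3 4 5 1 / 5 4 1 3 6 2 / 1 6 4 2 3 5 / 2 3 5 6 1 4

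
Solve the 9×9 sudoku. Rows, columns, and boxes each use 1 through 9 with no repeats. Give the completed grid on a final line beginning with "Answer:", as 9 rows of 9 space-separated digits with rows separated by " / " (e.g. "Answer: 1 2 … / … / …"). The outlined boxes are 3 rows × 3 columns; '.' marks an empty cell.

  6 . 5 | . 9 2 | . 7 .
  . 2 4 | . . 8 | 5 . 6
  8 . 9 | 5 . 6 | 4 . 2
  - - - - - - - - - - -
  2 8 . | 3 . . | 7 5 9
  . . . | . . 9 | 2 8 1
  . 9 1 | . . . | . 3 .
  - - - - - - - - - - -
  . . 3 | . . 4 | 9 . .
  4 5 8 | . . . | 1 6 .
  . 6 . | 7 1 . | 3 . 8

Step 1. [r5c3∈{6,7}] col 3 places 7 nowhere but r5c3. So r5c3=7.
Step 2. [r4c5∈{4,6}] r4c5 is the only open cell in row 4 admitting 4, so r4c5=4.
Step 3. [r5c4∈{6}] r5c4 is down to just 6 ⇒ r5c4=6.
Step 4. [r5c5∈{5}] only 5 remains possible at r5c5, so r5c5=5.
Step 5. [r7c8∈{2}] nothing but 2 survives at r7c8 ⇒ r7c8=2.
Step 6. [r2c4∈{1}] r2c4 has the single candidate 1 ⇒ r2c4=1.
Step 7. [r1c2∈{1,3}] 1 has one home in row 1: r1c2, so r1c2=1.
Step 8. [r7c2∈{7}] r7c2's peers cover all but 7 ⇒ r7c2=7.
Step 9. [r3c2∈{3}] r3c2 has the single candidate 3, so r3c2=3.
Step 10. [r7c4∈{8}] r7c4 is down to just 8 ⇒ r7c4=8.
Step 11. [r6c5∈{2,7,8}] 8 has one home in row 6: r6c5. So r6c5=8.
Step 12. [r8c5∈{2,3}] in col 5, 2 fits only at r8c5, so r8c5=2.
Step 13. [r3c5∈{7}] nothing but 7 survives at r3c5 ⇒ r3c5=7.
Step 14. [r1c7∈{8}] r1c7's peers cover all but 8. So r1c7=8.
Step 15. [r8c6∈{3}] only 3 remains possible at r8c6 ⇒ r8c6=3.
Step 16. [r1c4∈{4}] only 4 remains possible at r1c4, so r1c4=4.
Step 17. [r6c4∈{2}] r6c4's peers cover all but 2, so r6c4=2.
Step 18. [r9c6∈{5}] only 5 remains possible at r9c6, so r9c6=5.
Step 19. [r9c1∈{9}] r9c1 has the single candidate 9. So r9c1=9.
Step 20. [r7c1∈{1}] nothing but 1 survives at r7c1. So r7c1=1.
Step 21. [r2c8∈{9}] only 9 remains possible at r2c8, so r2c8=9.
Step 22. [r6c7∈{6}] nothing but 6 survives at r6c7 ⇒ r6c7=6.
Step 23. [r2c1∈{7}] nothing but 7 survives at r2c1 ⇒ r2c1=7.
Step 24. [r1c9∈{3}] r1c9 has the single candidate 3. So r1c9=3.
Step 25. [r8c9∈{7}] r8c9's peers cover all but 7 ⇒ r8c9=7.
Step 26. [r9c3∈{2}] r9c3 is down to just 2 ⇒ r9c3=2.
Step 27. [r7c5∈{6}] nothing but 6 survives at r7c5, so r7c5=6.
Step 28. [r5c2∈{4}] r5c2 is down to just 4 ⇒ r5c2=4.
Step 29. [r8c4∈{9}] r8c4 has the single candidate 9, so r8c4=9.
Step 30. [r7c9∈{5}] r7c9 is down to just 5. So r7c9=5.
Step 31. [r3c8∈{1}] r3c8's peers cover all but 1, so r3c8=1.
Step 32. [r4c6∈{1}] r4c6 is down to just 1. So r4c6=1.
Step 33. [r4c3∈{6}] nothing but 6 survives at r4c3, so r4c3=6.
Step 34. [r2c5∈{3}] only 3 remains possible at r2c5. So r2c5=3.
Step 35. [r6c6∈{7}] r6c6's peers cover all but 7. So r6c6=7.
Step 36. [r9c8∈{4}] only 4 remains possible at r9c8. So r9c8=4.
Step 37. [r5c1∈{3}] nothing but 3 survives at r5c1 ⇒ r5c1=3.
Step 38. [r6c9∈{4}] r6c9 has the single candidate 4, so r6c9=4.
Step 39. [r6c1∈{5}] r6c1 has the single candidate 5 ⇒ r6c1=5.

Answer: 6 1 5 4 9 2 8 7 3 / 7 2 4 1 3 8 5 9 6 / 8 3 9 5 7 6 4 1 2 / 2 8 6 3 4 1 7 5 9 / 3 4 7 6 5 9 2 8 1 / 5 9 1 2 8 7 6 3 4 / 1 7 3 8 6 4 9 2 5 / 4 5 8 9 2 3 1 6 7 / 9 6 2 7 1 5 3 4 8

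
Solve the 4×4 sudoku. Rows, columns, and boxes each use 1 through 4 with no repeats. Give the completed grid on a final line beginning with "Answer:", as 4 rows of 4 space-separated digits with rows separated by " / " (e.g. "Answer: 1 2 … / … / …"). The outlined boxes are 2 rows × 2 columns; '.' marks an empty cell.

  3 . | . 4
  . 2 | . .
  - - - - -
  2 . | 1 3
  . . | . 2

Step 1. [r2c1∈{1,4}] across row 2, 4 lands solely at r2c1 ⇒ r2c1=4.
Step 2. [r4c2∈{1,3,4}] in row 4, 3 fits only at r4c2, so r4c2=3.
Step 3. [r1c2∈{1}] only 1 remains possible at r1c2, so r1c2=1.
Step 4. [r4c1∈{1}] nothing but 1 survives at r4c1, so r4c1=1.
Step 5. [r2c4∈{1}] r2c4 is down to just 1. So r2c4=1.
Step 6. [r4c3∈{4}] only 4 remains possible at r4c3, so r4c3=4.
Step 7. [r3c2∈{4}] r3c2's peers cover all but 4 ⇒ r3c2=4.
Step 8. [r2c3∈{3}] r2c3 has the single candidate 3, so r2c3=3.
Step 9. [r1c3∈{2}] only 2 remains possible at r1c3, so r1c3=2.

Answer: 3 1 2 4 / 4 2 3 1 / 2 4 1 3 / 1 3 4 2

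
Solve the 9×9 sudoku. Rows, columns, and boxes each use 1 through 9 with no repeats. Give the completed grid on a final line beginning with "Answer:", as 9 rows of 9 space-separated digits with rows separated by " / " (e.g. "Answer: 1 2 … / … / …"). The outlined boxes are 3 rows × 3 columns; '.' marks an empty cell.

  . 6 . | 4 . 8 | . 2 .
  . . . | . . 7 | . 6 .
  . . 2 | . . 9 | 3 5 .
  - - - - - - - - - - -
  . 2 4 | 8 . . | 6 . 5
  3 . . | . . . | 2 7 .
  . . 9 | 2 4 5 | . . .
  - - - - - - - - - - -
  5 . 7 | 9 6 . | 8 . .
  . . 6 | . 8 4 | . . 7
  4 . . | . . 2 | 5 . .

Step 1. [r3c5∈{1}] nothing but 1 survives at r3c5 ⇒ r3c5=1.
Step 2. [r6c7∈{1}] only 1 remains possible at r6c7. So r6c7=1.
Step 3. [r8c7∈{9}] only 9 remains possible at r8c7, so r8c7=9.
Step 4. [r6c8∈{3,8}] in col 8, 8 fits only at r6c8 ⇒ r6c8=8.
Step 5. [r9c2∈{1,3,8,9}] in row 9, 9 fits only at r9c2 ⇒ r9c2=9.
Step 6. [r4c5∈{3,7,9}] r4c5 is the only open cell in box 5 admitting 7. So r4c5=7.
Step 7. [r9c5∈{3}] only 3 remains possible at r9c5, so r9c5=3.
Step 8. [r7c6∈{1}] nothing but 1 survives at r7c6 ⇒ r7c6=1.
Step 9. [r4c1∈{1}] r4c1 has the single candidate 1, so r4c1=1.
Step 10. [r7c2∈{3}] nothing but 3 survives at r7c2. So r7c2=3.
Step 11. [r5c9∈{4,9}] across row 5, 4 lands solely at r5c9. So r5c9=4.
Step 12. [r3c2∈{4,7,8}] row 3 places 4 nowhere but r3c2 ⇒ r3c2=4.
Step 13. [r1c5∈{5}] r1c5 is down to just 5, so r1c5=5.
Step 14. [r8c2∈{1}] r8c2's peers cover all but 1. So r8c2=1.
Step 15. [r3c1∈{7,8}] row 3 places 7 nowhere but r3c1. So r3c1=7.
Step 16. [r2c1∈{8,9}] across col 1, 8 lands solely at r2c1 ⇒ r2c1=8.
Step 17. [r2c9∈{1,9}] row 2 places 9 nowhere but r2c9. So r2c9=9.
Step 18. [r2c3∈{1,3,5}] 1 has one home in row 2: r2c3 ⇒ r2c3=1.
Step 19. [r5c2∈{5,8}] r5c2 is the only open cell in col 2 admitting 8. So r5c2=8.
Step 20. [r4c8∈{3,9}] 9 has one home in row 4: r4c8, so r4c8=9.
Step 21. [r5c4∈{1,6}] 1 has one home in row 5: r5c4 ⇒ r5c4=1.
Step 22. [r9c8∈{1}] only 1 remains possible at r9c8, so r9c8=1.
Step 23. [r5c5∈{9}] r5c5 has the single candidate 9. So r5c5=9.
Step 24. [r5c6∈{6}] r5c6's peers cover all but 6. So r5c6=6.
Step 25. [r1c7∈{7}] r1c7 is down to just 7 ⇒ r1c7=7.
Step 26. [r2c5∈{2}] only 2 remains possible at r2c5 ⇒ r2c5=2.
Step 27. [r8c1∈{2}] r8c1 has the single candidate 2. So r8c1=2.
Step 28. [r5c3∈{5}] r5c3 is down to just 5. So r5c3=5.
Step 29. [r9c4∈{7}] only 7 remains possible at r9c4 ⇒ r9c4=7.
Step 30. [r1c3∈{3}] nothing but 3 survives at r1c3, so r1c3=3.
Step 31. [r2c7∈{4}] nothing but 4 survives at r2c7, so r2c7=4.
Step 32. [r1c9∈{1}] r1c9 is down to just 1, so r1c9=1.
Step 33. [r2c4∈{3}] only 3 remains possible at r2c4. So r2c4=3.
Step 34. [r8c4∈{5}] r8c4 has the single candidate 5 ⇒ r8c4=5.
Step 35. [r3c4∈{6}] r3c4 is down to just 6 ⇒ r3c4=6.
Step 36. [r6c1∈{6}] only 6 remains possible at r6c1 ⇒ r6c1=6.
Step 37. [r7c8∈{4}] r7c8 has the single candidate 4, so r7c8=4.
Step 38. [r1c1∈{9}] nothing but 9 survives at r1c1, so r1c1=9.
Step 39. [r7c9∈{2}] only 2 remains possible at r7c9. So r7c9=2.
Step 40. [r2c2∈{5}] r2c2's peers cover all but 5, so r2c2=5.
Step 41. [r6c2∈{7}] nothing but 7 survives at r6c2, so r6c2=7.
Step 42. [r4c6∈{3}] r4c6 has the single candidate 3 ⇒ r4c6=3.
Step 43. [r3c9∈{8}] only 8 remains possible at r3c9 ⇒ r3c9=8.
Step 44. [r8c8∈{3}] r8c8's peers cover all but 3. So r8c8=3.
Step 45. [r9c3∈{8}] only 8 remains possible at r9c3, so r9c3=8.
Step 46. [r6c9∈{3}] r6c9 is down to just 3 ⇒ r6c9=3.
Step 47. [r9c9∈{6}] r9c9 has the single candidate 6 ⇒ r9c9=6.

Answer: 9 6 3 4 5 8 7 2 1 / 8 5 1 3 2 7 4 6 9 / 7 4 2 6 1 9 3 5 8 / 1 2 4 8 7 3 6 9 5 / 3 8 5 1 9 6 2 7 4 / 6 7 9 2 4 5 1 8 3 / 5 3 7 9 6 1 8 4 2 / 2 1 6 5 8 4 9 3 7 / 4 9 8 7 3 2 5 1 6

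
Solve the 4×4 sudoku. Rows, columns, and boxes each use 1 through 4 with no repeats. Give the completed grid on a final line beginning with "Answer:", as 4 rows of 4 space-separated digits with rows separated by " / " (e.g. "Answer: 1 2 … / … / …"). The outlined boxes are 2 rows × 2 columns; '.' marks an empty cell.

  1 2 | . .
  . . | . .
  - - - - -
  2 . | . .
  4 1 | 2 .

Step 1. [r4c4∈{3}] r4c4 is down to just 3 ⇒ r4c4=3.
Step 2. [r1c4∈{4}] r1c4 is down to just 4, so r1c4=4.
Step 3. [r2c1∈{3}] r2c1 is down to just 3, so r2c1=3.
Step 4. [r2c3∈{1}] r2c3 has the single candidate 1, so r2c3=1.
Step 5. [r3c4∈{1}] only 1 remains possible at r3c4. So r3c4=1.
Step 6. [r1c3∈{3}] r1c3 has the single candidate 3. So r1c3=3.
Step 7. [r3c3∈{4}] only 4 remains possible at r3c3. So r3c3=4.
Step 8. [r2c2∈{4}] r2c2 has the single candidate 4. So r2c2=4.
Step 9. [r3c2∈{3}] r3c2's peers cover all but 3, so r3c2=3.
Step 10. [r2c4∈{2}] r2c4's peers cover all but 2, so r2c4=2.

Answer: 1 2 3 4 / 3 4 1 2 / 2 3 4 1 / 4 1 2 3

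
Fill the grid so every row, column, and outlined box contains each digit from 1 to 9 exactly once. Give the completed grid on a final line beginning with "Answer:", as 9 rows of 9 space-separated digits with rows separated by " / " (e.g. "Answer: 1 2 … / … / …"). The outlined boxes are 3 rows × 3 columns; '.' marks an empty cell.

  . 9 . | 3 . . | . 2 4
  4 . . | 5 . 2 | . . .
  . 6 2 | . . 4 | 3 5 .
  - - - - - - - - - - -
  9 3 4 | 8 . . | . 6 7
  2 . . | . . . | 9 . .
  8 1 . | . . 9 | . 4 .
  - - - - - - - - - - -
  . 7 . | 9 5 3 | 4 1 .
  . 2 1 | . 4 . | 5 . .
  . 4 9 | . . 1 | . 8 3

Step 1. [r2c2∈{8}] r2c2 has the single candidate 8 ⇒ r2c2=8.
Step 2. [r1c7∈{1,6,7,8}] 8 has one home in col 7: r1c7, so r1c7=8.
Step 3. [r6c7∈{2}] r6c7 is down to just 2 ⇒ r6c7=2.
Step 4. [r7c1∈{6}] r7c1 has the single candidate 6. So r7c1=6.
Step 5. [r5c2∈{5}] nothing but 5 survives at r5c2. So r5c2=5.
Step 6. [r4c7∈{1}] r4c7 has the single candidate 1 ⇒ r4c7=1.
Step 7. [r9c4∈{2,6,7}] in col 4, 2 fits only at r9c4 ⇒ r9c4=2.
Step 8. [r6c5∈{3,6,7}] in row 6, 3 fits only at r6c5 ⇒ r6c5=3.
Step 9. [r5c4∈{1,4,6,7}] r5c4 is the only open cell in row 5 admitting 4, so r5c4=4.
Step 10. [r3c4∈{1,7}] r3c4 is the only open cell in col 4 admitting 1, so r3c4=1.
Step 11. [r3c1∈{7}] nothing but 7 survives at r3c1 ⇒ r3c1=7.
Step 12. [r3c9∈{9}] r3c9's peers cover all but 9. So r3c9=9.
Step 13. [r8c9∈{6}] r8c9 has the single candidate 6. So r8c9=6.
Step 14. [r6c4∈{6,7}] col 4 places 6 nowhere but r6c4 ⇒ r6c4=6.
Step 15. [r5c6∈{7}] only 7 remains possible at r5c6. So r5c6=7.
Step 16. [r9c7∈{7}] r9c7 is down to just 7. So r9c7=7.
Step 17. [r1c6∈{6}] r1c6 has the single candidate 6. So r1c6=6.
Step 18. [r9c1∈{5}] r9c1 is down to just 5, so r9c1=5.
Step 19. [r2c8∈{7}] r2c8 has the single candidate 7 ⇒ r2c8=7.
Step 20. [r5c8∈{3}] r5c8's peers cover all but 3 ⇒ r5c8=3.
Step 21. [r5c3∈{6}] r5c3 is down to just 6. So r5c3=6.
Step 22. [r2c3∈{3}] r2c3 has the single candidate 3 ⇒ r2c3=3.
Step 23. [r4c6∈{5}] r4c6's peers cover all but 5, so r4c6=5.
Step 24. [r8c8∈{9}] r8c8 has the single candidate 9, so r8c8=9.
Step 25. [r2c7∈{6}] r2c7 is down to just 6, so r2c7=6.
Step 26. [r3c5∈{8}] nothing but 8 survives at r3c5, so r3c5=8.
Step 27. [r1c1∈{1}] only 1 remains possible at r1c1. So r1c1=1.
Step 28. [r1c5∈{7}] r1c5 is down to just 7. So r1c5=7.
Step 29. [r5c5∈{1}] r5c5's peers cover all but 1. So r5c5=1.
Step 30. [r7c3∈{8}] r7c3 has the single candidate 8, so r7c3=8.
Step 31. [r8c1∈{3}] r8c1 has the single candidate 3. So r8c1=3.
Step 32. [r5c9∈{8}] r5c9 has the single candidate 8. So r5c9=8.
Step 33. [r6c3∈{7}] r6c3's peers cover all but 7, so r6c3=7.
Step 34. [r2c5∈{9}] r2c5's peers cover all but 9. So r2c5=9.
Step 35. [r1c3∈{5}] only 5 remains possible at r1c3 ⇒ r1c3=5.
Step 36. [r4c5∈{2}] r4c5's peers cover all but 2. So r4c5=2.
Step 37. [r8c4∈{7}] only 7 remains possible at r8c4 ⇒ r8c4=7.
Step 38. [r8c6∈{8}] r8c6 has the single candidate 8, so r8c6=8.
Step 39. [r2c9∈{1}] only 1 remains possible at r2c9. So r2c9=1.
Step 40. [r9c5∈{6}] r9c5 is down to just 6, so r9c5=6.
Step 41. [r7c9∈{2}] only 2 remains possible at r7c9. So r7c9=2.
Step 42. [r6c9∈{5}] r6c9 has the single candidate 5. So r6c9=5.

Answer: 1 9 5 3 7 6 8 2 4 / 4 8 3 5 9 2 6 7 1 / 7 6 2 1 8 4 3 5 9 / 9 3 4 8 2 5 1 6 7 / 2 5 6 4 1 7 9 3 8 / 8 1 7 6 3 9 2 4 5 / 6 7 8 9 5 3 4 1 2 / 3 2 1 7 4 8 5 9 6 / 5 4 9 2 6 1 7 8 3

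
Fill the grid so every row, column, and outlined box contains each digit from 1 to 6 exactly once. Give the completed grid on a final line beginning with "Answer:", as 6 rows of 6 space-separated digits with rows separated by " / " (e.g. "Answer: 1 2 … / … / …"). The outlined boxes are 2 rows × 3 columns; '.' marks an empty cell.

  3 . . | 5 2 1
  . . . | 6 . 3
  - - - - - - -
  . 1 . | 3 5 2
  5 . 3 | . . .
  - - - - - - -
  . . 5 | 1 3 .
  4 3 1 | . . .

Step 1. [r3c3∈{4,6}] in row 3, 4 fits only at r3c3 ⇒ r3c3=4.
Step 2. [r4c2∈{2,6}] in row 4, 2 fits only at r4c2, so r4c2=2.
Step 3. [r6c5∈{6}] nothing but 6 survives at r6c5 ⇒ r6c5=6.
Step 4. [r5c2∈{6}] nothing but 6 survives at r5c2 ⇒ r5c2=6.
Step 5. [r4c4∈{4}] only 4 remains possible at r4c4. So r4c4=4.
Step 6. [r2c1∈{1,2}] in row 2, 1 fits only at r2c1. So r2c1=1.
Step 7. [r1c2∈{4}] nothing but 4 survives at r1c2 ⇒ r1c2=4.
Step 8. [r4c5∈{1}] r4c5 has the single candidate 1, so r4c5=1.
Step 9. [r1c3∈{6}] nothing but 6 survives at r1c3. So r1c3=6.
Step 10. [r4c6∈{6}] r4c6's peers cover all but 6, so r4c6=6.
Step 11. [r2c3∈{2}] nothing but 2 survives at r2c3, so r2c3=2.
Step 12. [r2c5∈{4}] r2c5 has the single candidate 4, so r2c5=4.
Step 13. [r5c6∈{4}] only 4 remains possible at r5c6 ⇒ r5c6=4.
Step 14. [r6c6∈{5}] r6c6 is down to just 5, so r6c6=5.
Step 15. [r3c1∈{6}] r3c1's peers cover all but 6. So r3c1=6.
Step 16. [r5c1∈{2}] r5c1 is down to just 2. So r5c1=2.
Step 17. [r2c2∈{5}] nothing but 5 survives at r2c2 ⇒ r2c2=5.
Step 18. [r6c4∈{2}] r6c4 has the single candidate 2. So r6c4=2.

Answer: 3 4 6 5 2 1 / 1 5 2 6 4 3 / 6 1 4 3 5 2 / 5 2 3 4 1 6 / 2 6 5 1 3 4 / 4 3 1 2 6 5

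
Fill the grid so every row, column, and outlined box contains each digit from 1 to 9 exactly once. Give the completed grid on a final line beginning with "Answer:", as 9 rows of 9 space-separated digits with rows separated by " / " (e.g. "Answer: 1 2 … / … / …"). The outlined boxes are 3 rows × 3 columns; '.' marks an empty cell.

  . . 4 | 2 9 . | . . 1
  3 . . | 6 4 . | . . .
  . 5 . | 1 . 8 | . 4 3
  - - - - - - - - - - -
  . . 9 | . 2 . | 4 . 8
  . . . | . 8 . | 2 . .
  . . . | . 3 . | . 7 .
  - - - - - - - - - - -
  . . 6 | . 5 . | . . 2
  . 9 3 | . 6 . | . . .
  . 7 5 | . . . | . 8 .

Step 1. [r9c5∈{1}] nothing but 1 survives at r9c5, so r9c5=1.
Step 2. [r3c5∈{7}] r3c5 has the single candidate 7 ⇒ r3c5=7.
Step 3. [r2c6∈{5}] r2c6 is down to just 5, so r2c6=5.
Step 4. [r3c3∈{2}] only 2 remains possible at r3c3, so r3c3=2.
Step 5. [r6c2∈{1,2,4,6,8}] r6c2 is the only open cell in col 2 admitting 2, so r6c2=2.
Step 6. [r1c6∈{3}] only 3 remains possible at r1c6, so r1c6=3.
Step 7. [r3c1∈{6,9}] across col 1, 9 lands solely at r3c1 ⇒ r3c1=9.
Step 8. [r3c7∈{6}] r3c7 has the single candidate 6. So r3c7=6.
Step 9. [r9c9∈{4,6,9}] 6 has one home in row 9: r9c9. So r9c9=6.
Step 10. [r8c9∈{4,5,7}] across col 9, 4 lands solely at r8c9. So r8c9=4.
Step 11. [r1c8∈{5}] nothing but 5 survives at r1c8 ⇒ r1c8=5.
Step 12. [r8c8∈{1}] r8c8's peers cover all but 1, so r8c8=1.
Step 13. [r6c7∈{1,5,9}] 1 has one home in col 7: r6c7 ⇒ r6c7=1.
Step 14. [r2c9∈{7,9}] col 9 places 7 nowhere but r2c9 ⇒ r2c9=7.
Step 15. [r5c3∈{1,7}] in col 3, 7 fits only at r5c3 ⇒ r5c3=7.
Step 16. [r1c7∈{8}] r1c7 has the single candidate 8, so r1c7=8.
Step 17. [r1c2∈{6}] only 6 remains possible at r1c2, so r1c2=6.
Step 18. [r2c7∈{9}] r2c7's peers cover all but 9, so r2c7=9.
Step 19. [r7c8∈{3,9}] r7c8 is the only open cell in box 9 admitting 9 ⇒ r7c8=9.
Step 20. [r9c7∈{3}] only 3 remains possible at r9c7, so r9c7=3.
Step 21. [r7c7∈{7}] r7c7's peers cover all but 7. So r7c7=7.
Step 22. [r7c6∈{4}] r7c6 has the single candidate 4. So r7c6=4.
Step 23. [r5c2∈{1,3,4}] col 2 places 4 nowhere but r5c2. So r5c2=4.
Step 24. [r9c4∈{9}] only 9 remains possible at r9c4 ⇒ r9c4=9.
Step 25. [r5c4∈{5}] nothing but 5 survives at r5c4. So r5c4=5.
Step 26. [r4c1∈{1,5,6}] 5 has one home in row 4: r4c1 ⇒ r4c1=5.
Step 27. [r4c2∈{1,3}] in col 2, 3 fits only at r4c2. So r4c2=3.
Step 28. [r4c6∈{1,6,7}] in row 4, 1 fits only at r4c6. So r4c6=1.
Step 29. [r5c1∈{1,6}] r5c1 is the only open cell in row 5 admitting 1, so r5c1=1.
Step 30. [r7c1∈{8}] only 8 remains possible at r7c1 ⇒ r7c1=8.
Step 31. [r2c3∈{1,8}] col 3 places 1 nowhere but r2c3. So r2c3=1.
Step 32. [r8c6∈{2,7}] across col 6, 7 lands solely at r8c6, so r8c6=7.
Step 33. [r5c9∈{9}] r5c9's peers cover all but 9 ⇒ r5c9=9.
Step 34. [r5c6∈{6}] r5c6's peers cover all but 6, so r5c6=6.
Step 35. [r9c1∈{2,4}] r9c1 is the only open cell in row 9 admitting 4. So r9c1=4.
Step 36. [r1c1∈{7}] only 7 remains possible at r1c1 ⇒ r1c1=7.
Step 37. [r8c1∈{2}] r8c1 is down to just 2 ⇒ r8c1=2.
Step 38. [r2c2∈{8}] r2c2's peers cover all but 8 ⇒ r2c2=8.
Step 39. [r6c6∈{9}] r6c6 has the single candidate 9 ⇒ r6c6=9.
Step 40. [r6c3∈{8}] r6c3's peers cover all but 8 ⇒ r6c3=8.
Step 41. [r9c6∈{2}] r9c6 has the single candidate 2, so r9c6=2.
Step 42. [r7c2∈{1}] r7c2 has the single candidate 1 ⇒ r7c2=1.
Step 43. [r4c4∈{7}] nothing but 7 survives at r4c4 ⇒ r4c4=7.
Step 44. [r7c4∈{3}] r7c4's peers cover all but 3, so r7c4=3.
Step 45. [r2c8∈{2}] only 2 remains possible at r2c8 ⇒ r2c8=2.
Step 46. [r6c9∈{5}] nothing but 5 survives at r6c9, so r6c9=5.
Step 47. [r5c8∈{3}] r5c8's peers cover all but 3, so r5c8=3.
Step 48. [r6c1∈{6}] only 6 remains possible at r6c1. So r6c1=6.
Step 49. [r6c4∈{4}] only 4 remains possible at r6c4. So r6c4=4.
Step 50. [r8c4∈{8}] r8c4 has the single candidate 8. So r8c4=8.
Step 51. [r8c7∈{5}] r8c7 has the single candidate 5, so r8c7=5.
Step 52. [r4c8∈{6}] r4c8's peers cover all but 6 ⇒ r4c8=6.

Answer: 7 6 4 2 9 3 8 5 1 / 3 8 1 6 4 5 9 2 7 / 9 5 2 1 7 8 6 4 3 / 5 3 9 7 2 1 4 6 8 / 1 4 7 5 8 6 2 3 9 / 6 2 8 4 3 9 1 7 5 / 8 1 6 3 5 4 7 9 2 / 2 9 3 8 6 7 5 1 4 / 4 7 5 9 1 2 3 8 6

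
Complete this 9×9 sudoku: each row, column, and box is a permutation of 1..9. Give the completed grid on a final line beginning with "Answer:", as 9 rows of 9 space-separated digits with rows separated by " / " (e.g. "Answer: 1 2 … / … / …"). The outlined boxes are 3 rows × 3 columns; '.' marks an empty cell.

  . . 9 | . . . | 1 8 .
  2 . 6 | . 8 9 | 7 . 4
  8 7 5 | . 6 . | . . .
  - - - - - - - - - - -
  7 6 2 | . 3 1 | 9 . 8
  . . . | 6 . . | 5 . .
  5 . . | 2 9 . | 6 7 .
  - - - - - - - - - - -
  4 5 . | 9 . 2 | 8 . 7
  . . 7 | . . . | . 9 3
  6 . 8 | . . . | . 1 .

Step 1. [r5c8∈{2,3,4}] across box 6, 3 lands solely at r5c8 ⇒ r5c8=3.
Step 2. [r1c2∈{3,4}] r1c2 is the only open cell in box 1 admitting 4. So r1c2=4.
Step 3. [r4c4∈{4,5}] in row 4, 5 fits only at r4c4. So r4c4=5.
Step 4. [r8c1∈{1}] r8c1's peers cover all but 1 ⇒ r8c1=1.
Step 5. [r5c9∈{1,2}] 2 has one home in row 5: r5c9, so r5c9=2.
Step 6. [r2c2∈{1,3}] across box 1, 1 lands solely at r2c2 ⇒ r2c2=1.
Step 7. [r2c4∈{3}] r2c4 is down to just 3. So r2c4=3.
Step 8. [r3c6∈{4}] nothing but 4 survives at r3c6 ⇒ r3c6=4.
Step 9. [r5c5∈{4,7}] across box 5, 4 lands solely at r5c5 ⇒ r5c5=4.
Step 10. [r8c5∈{5}] nothing but 5 survives at r8c5 ⇒ r8c5=5.
Step 11. [r6c6∈{8}] r6c6 is down to just 8, so r6c6=8.
Step 12. [r1c4∈{7}] r1c4 has the single candidate 7, so r1c4=7.
Step 13. [r9c2∈{2,3,9}] 9 has one home in row 9: r9c2. So r9c2=9.
Step 14. [r9c7∈{2,4}] across row 9, 2 lands solely at r9c7, so r9c7=2.
Step 15. [r6c3∈{1,3,4}] across row 6, 4 lands solely at r6c3, so r6c3=4.
Step 16. [r1c9∈{5,6}] across row 1, 6 lands solely at r1c9, so r1c9=6.
Step 17. [r9c4∈{4}] r9c4's peers cover all but 4 ⇒ r9c4=4.
Step 18. [r5c6∈{7}] r5c6 is down to just 7, so r5c6=7.
Step 19. [r6c9∈{1}] only 1 remains possible at r6c9 ⇒ r6c9=1.
Step 20. [r2c8∈{5}] r2c8 has the single candidate 5. So r2c8=5.
Step 21. [r1c1∈{3}] r1c1 is down to just 3 ⇒ r1c1=3.
Step 22. [r7c3∈{3}] nothing but 3 survives at r7c3 ⇒ r7c3=3.
Step 23. [r9c5∈{7}] nothing but 7 survives at r9c5. So r9c5=7.
Step 24. [r7c8∈{6}] r7c8 has the single candidate 6. So r7c8=6.
Step 25. [r8c4∈{8}] r8c4 has the single candidate 8 ⇒ r8c4=8.
Step 26. [r8c6∈{6}] only 6 remains possible at r8c6 ⇒ r8c6=6.
Step 27. [r1c6∈{5}] r1c6's peers cover all but 5, so r1c6=5.
Step 28. [r8c7∈{4}] r8c7 is down to just 4. So r8c7=4.
Step 29. [r3c4∈{1}] r3c4 has the single candidate 1, so r3c4=1.
Step 30. [r3c8∈{2}] r3c8 is down to just 2 ⇒ r3c8=2.
Step 31. [r8c2∈{2}] r8c2 is down to just 2 ⇒ r8c2=2.
Step 32. [r4c8∈{4}] r4c8 is down to just 4, so r4c8=4.
Step 33. [r3c9∈{9}] r3c9's peers cover all but 9. So r3c9=9.
Step 34. [r5c2∈{8}] nothing but 8 survives at r5c2. So r5c2=8.
Step 35. [r5c3∈{1}] r5c3 has the single candidate 1. So r5c3=1.
Step 36. [r9c6∈{3}] only 3 remains possible at r9c6 ⇒ r9c6=3.
Step 37. [r9c9∈{5}] only 5 remains possible at r9c9 ⇒ r9c9=5.
Step 38. [r1c5∈{2}] r1c5 is down to just 2 ⇒ r1c5=2.
Step 39. [r3c7∈{3}] only 3 remains possible at r3c7. So r3c7=3.
Step 40. [r5c1∈{9}] r5c1 is down to just 9. So r5c1=9.
Step 41. [r6c2∈{3}] r6c2 has the single candidate 3, so r6c2=3.
Step 42. [r7c5∈{1}] r7c5 is down to just 1 ⇒ r7c5=1.

Answer: 3 4 9 7 2 5 1 8 6 / 2 1 6 3 8 9 7 5 4 / 8 7 5 1 6 4 3 2 9 / 7 6 2 5 3 1 9 4 8 / 9 8 1 6 4 7 5 3 2 / 5 3 4 2 9 8 6 7 1 / 4 5 3 9 1 2 8 6 7 / 1 2 7 8 5 6 4 9 3 / 6 9 8 4 7 3 2 1 5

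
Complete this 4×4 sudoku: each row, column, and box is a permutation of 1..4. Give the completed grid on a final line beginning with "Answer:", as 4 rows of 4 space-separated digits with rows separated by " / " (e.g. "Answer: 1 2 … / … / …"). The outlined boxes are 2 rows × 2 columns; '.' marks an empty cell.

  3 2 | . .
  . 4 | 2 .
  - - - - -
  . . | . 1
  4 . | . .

Step 1. [r4c3∈{3}] r4c3's peers cover all but 3, so r4c3=3.
Step 2. [r1c4∈{4}] r1c4's peers cover all but 4, so r1c4=4.
Step 3. [r3c3∈{4}] r3c3 has the single candidate 4, so r3c3=4.
Step 4. [r1c3∈{1}] r1c3 has the single candidate 1. So r1c3=1.
Step 5. [r3c2∈{3}] r3c2's peers cover all but 3, so r3c2=3.
Step 6. [r4c4∈{2}] r4c4's peers cover all but 2. So r4c4=2.
Step 7. [r2c4∈{3}] r2c4's peers cover all but 3. So r2c4=3.
Step 8. [r2c1∈{1}] r2c1 is down to just 1. So r2c1=1.
Step 9. [r3c1∈{2}] r3c1's peers cover all but 2. So r3c1=2.
Step 10. [r4c2∈{1}] r4c2 is down to just 1. So r4c2=1.

Answer: 3 2 1 4 / 1 4 2 3 / 2 3 4 1 / 4 1 3 2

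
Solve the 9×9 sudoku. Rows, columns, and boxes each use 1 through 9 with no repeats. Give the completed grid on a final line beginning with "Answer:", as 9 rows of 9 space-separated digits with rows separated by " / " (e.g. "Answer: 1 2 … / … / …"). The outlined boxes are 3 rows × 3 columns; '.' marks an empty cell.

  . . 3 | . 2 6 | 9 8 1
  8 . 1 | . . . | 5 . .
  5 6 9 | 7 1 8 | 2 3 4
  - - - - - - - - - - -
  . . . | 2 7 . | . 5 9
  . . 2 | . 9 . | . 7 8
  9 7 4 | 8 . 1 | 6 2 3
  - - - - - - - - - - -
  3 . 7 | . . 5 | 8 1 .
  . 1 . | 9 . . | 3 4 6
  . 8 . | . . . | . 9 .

Step 1. [r5c4∈{3,4,5,6}] across box 5, 6 lands solely at r5c4. So r5c4=6.
Step 2. [r7c4∈{4}] r7c4 is down to just 4. So r7c4=4.
Step 3. [r9c9∈{2,5,7}] in col 9, 5 fits only at r9c9. So r9c9=5.
Step 4. [r2c5∈{3,4}] r2c5 is the only open cell in col 5 admitting 4. So r2c5=4.
Step 5. [r8c1∈{2}] only 2 remains possible at r8c1. So r8c1=2.
Step 6. [r9c5∈{3,6}] across col 5, 3 lands solely at r9c5 ⇒ r9c5=3.
Step 7. [r9c3∈{6}] only 6 remains possible at r9c3, so r9c3=6.
Step 8. [r4c2∈{3}] nothing but 3 survives at r4c2, so r4c2=3.
Step 9. [r4c6∈{4}] r4c6 has the single candidate 4 ⇒ r4c6=4.
Step 10. [r5c1∈{1}] nothing but 1 survives at r5c1. So r5c1=1.
Step 11. [r1c2∈{4}] only 4 remains possible at r1c2 ⇒ r1c2=4.
Step 12. [r8c6∈{7}] r8c6 is down to just 7, so r8c6=7.
Step 13. [r2c6∈{3,9}] in row 2, 9 fits only at r2c6. So r2c6=9.
Step 14. [r5c6∈{3}] nothing but 3 survives at r5c6, so r5c6=3.
Step 15. [r7c2∈{9}] r7c2 is down to just 9, so r7c2=9.
Step 16. [r8c3∈{5}] r8c3's peers cover all but 5 ⇒ r8c3=5.
Step 17. [r4c1∈{6}] r4c1 is down to just 6 ⇒ r4c1=6.
Step 18. [r4c3∈{8}] r4c3's peers cover all but 8, so r4c3=8.
Step 19. [r2c2∈{2}] r2c2 has the single candidate 2. So r2c2=2.
Step 20. [r9c7∈{7}] r9c7's peers cover all but 7. So r9c7=7.
Step 21. [r2c4∈{3}] only 3 remains possible at r2c4 ⇒ r2c4=3.
Step 22. [r2c9∈{7}] r2c9's peers cover all but 7. So r2c9=7.
Step 23. [r6c5∈{5}] nothing but 5 survives at r6c5. So r6c5=5.
Step 24. [r2c8∈{6}] nothing but 6 survives at r2c8. So r2c8=6.
Step 25. [r8c5∈{8}] nothing but 8 survives at r8c5, so r8c5=8.
Step 26. [r9c1∈{4}] only 4 remains possible at r9c1. So r9c1=4.
Step 27. [r9c4∈{1}] only 1 remains possible at r9c4 ⇒ r9c4=1.
Step 28. [r1c4∈{5}] nothing but 5 survives at r1c4, so r1c4=5.
Step 29. [r7c9∈{2}] r7c9 is down to just 2. So r7c9=2.
Step 30. [r5c7∈{4}] only 4 remains possible at r5c7 ⇒ r5c7=4.
Step 31. [r4c7∈{1}] r4c7's peers cover all but 1 ⇒ r4c7=1.
Step 32. [r7c5∈{6}] only 6 remains possible at r7c5 ⇒ r7c5=6.
Step 33. [r5c2∈{5}] r5c2's peers cover all but 5 ⇒ r5c2=5.
Step 34. [r9c6∈{2}] r9c6 has the single candidate 2 ⇒ r9c6=2.
Step 35. [r1c1∈{7}] r1c1's peers cover all but 7. So r1c1=7.

Answer: 7 4 3 5 2 6 9 8 1 / 8 2 1 3 4 9 5 6 7 / 5 6 9 7 1 8 2 3 4 / 6 3 8 2 7 4 1 5 9 / 1 5 2 6 9 3 4 7 8 / 9 7 4 8 5 1 6 2 3 / 3 9 7 4 6 5 8 1 2 / 2 1 5 9 8 7 3 4 6 / 4 8 6 1 3 2 7 9 5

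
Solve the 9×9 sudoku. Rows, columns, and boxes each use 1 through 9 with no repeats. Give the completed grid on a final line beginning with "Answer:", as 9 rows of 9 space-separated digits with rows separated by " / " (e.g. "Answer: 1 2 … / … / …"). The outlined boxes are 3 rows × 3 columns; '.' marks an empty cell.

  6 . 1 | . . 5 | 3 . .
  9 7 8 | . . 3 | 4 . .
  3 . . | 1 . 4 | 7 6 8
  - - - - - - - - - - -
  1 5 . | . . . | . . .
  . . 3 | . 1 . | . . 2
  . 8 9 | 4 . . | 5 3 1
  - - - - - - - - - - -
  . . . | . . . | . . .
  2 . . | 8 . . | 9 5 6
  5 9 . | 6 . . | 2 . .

Step 1. [r2c4∈{2}] nothing but 2 survives at r2c4, so r2c4=2.
Step 2. [r9c8∈{1,4,7,8}] row 9 places 8 nowhere but r9c8 ⇒ r9c8=8.
Step 3. [r4c3∈{2,4,6,7}] r4c3 is the only open cell in box 4 admitting 2, so r4c3=2.
Step 4. [r7c5∈{2,3,4,5,7,9}] col 5 places 5 nowhere but r7c5, so r7c5=5.
Step 5. [r6c1∈{7}] r6c1's peers cover all but 7. So r6c1=7.
Step 6. [r1c9∈{9}] nothing but 9 survives at r1c9. So r1c9=9.
Step 7. [r7c6∈{1,2,7,9}] across row 7, 2 lands solely at r7c6 ⇒ r7c6=2.
Step 8. [r1c4∈{7}] r1c4 is down to just 7. So r1c4=7.
Step 9. [r5c2∈{4,6}] 6 has one home in box 4: r5c2, so r5c2=6.
Step 10. [r7c4∈{3,9}] row 7 places 9 nowhere but r7c4 ⇒ r7c4=9.
Step 11. [r1c2∈{2,4}] in row 1, 4 fits only at r1c2 ⇒ r1c2=4.
Step 12. [r4c7∈{6,8}] r4c7 is the only open cell in col 7 admitting 6, so r4c7=6.
Step 13. [r5c1∈{4}] r5c1's peers cover all but 4. So r5c1=4.
Step 14. [r7c7∈{1}] only 1 remains possible at r7c7. So r7c7=1.
Step 15. [r7c2∈{3}] r7c2's peers cover all but 3 ⇒ r7c2=3.
Step 16. [r8c5∈{3,4,7}] r8c5 is the only open cell in row 8 admitting 3 ⇒ r8c5=3.
Step 17. [r8c3∈{4,7}] in row 8, 4 fits only at r8c3. So r8c3=4.
Step 18. [r8c6∈{1,7}] in row 8, 7 fits only at r8c6. So r8c6=7.
Step 19. [r5c8∈{7,9}] in row 5, 7 fits only at r5c8, so r5c8=7.
Step 20. [r4c9∈{4}] r4c9 has the single candidate 4 ⇒ r4c9=4.
Step 21. [r5c6∈{8,9}] 9 has one home in row 5: r5c6 ⇒ r5c6=9.
Step 22. [r7c9∈{7}] nothing but 7 survives at r7c9, so r7c9=7.
Step 23. [r2c5∈{6}] r2c5 is down to just 6 ⇒ r2c5=6.
Step 24. [r1c5∈{8}] nothing but 8 survives at r1c5. So r1c5=8.
Step 25. [r3c5∈{9}] r3c5 has the single candidate 9, so r3c5=9.
Step 26. [r2c8∈{1}] only 1 remains possible at r2c8. So r2c8=1.
Step 27. [r8c2∈{1}] only 1 remains possible at r8c2, so r8c2=1.
Step 28. [r4c8∈{9}] only 9 remains possible at r4c8. So r4c8=9.
Step 29. [r4c5∈{7}] r4c5 has the single candidate 7 ⇒ r4c5=7.
Step 30. [r5c7∈{8}] r5c7 is down to just 8 ⇒ r5c7=8.
Step 31. [r7c8∈{4}] r7c8 has the single candidate 4. So r7c8=4.
Step 32. [r4c4∈{3}] r4c4 is down to just 3. So r4c4=3.
Step 33. [r7c3∈{6}] nothing but 6 survives at r7c3 ⇒ r7c3=6.
Step 34. [r9c3∈{7}] only 7 remains possible at r9c3. So r9c3=7.
Step 35. [r6c5∈{2}] r6c5's peers cover all but 2, so r6c5=2.
Step 36. [r1c8∈{2}] r1c8 has the single candidate 2. So r1c8=2.
Step 37. [r3c2∈{2}] r3c2 has the single candidate 2, so r3c2=2.
Step 38. [r3c3∈{5}] r3c3 is down to just 5. So r3c3=5.
Step 39. [r9c6∈{1}] r9c6 is down to just 1. So r9c6=1.
Step 40. [r6c6∈{6}] r6c6 has the single candidate 6, so r6c6=6.
Step 41. [r5c4∈{5}] only 5 remains possible at r5c4 ⇒ r5c4=5.
Step 42. [r9c9∈{3}] r9c9 is down to just 3 ⇒ r9c9=3.
Step 43. [r9c5∈{4}] r9c5 is down to just 4 ⇒ r9c5=4.
Step 44. [r2c9∈{5}] r2c9 has the single candidate 5. So r2c9=5.
Step 45. [r4c6∈{8}] only 8 remains possible at r4c6 ⇒ r4c6=8.
Step 46. [r7c1∈{8}] only 8 remains possible at r7c1 ⇒ r7c1=8.

Answer: 6 4 1 7 8 5 3 2 9 / 9 7 8 2 6 3 4 1 5 / 3 2 5 1 9 4 7 6 8 / 1 5 2 3 7 8 6 9 4 / 4 6 3 5 1 9 8 7 2 / 7 8 9 4 2 6 5 3 1 / 8 3 6 9 5 2 1 4 7 / 2 1 4 8 3 7 9 5 6 / 5 9 7 6 4 1 2 8 3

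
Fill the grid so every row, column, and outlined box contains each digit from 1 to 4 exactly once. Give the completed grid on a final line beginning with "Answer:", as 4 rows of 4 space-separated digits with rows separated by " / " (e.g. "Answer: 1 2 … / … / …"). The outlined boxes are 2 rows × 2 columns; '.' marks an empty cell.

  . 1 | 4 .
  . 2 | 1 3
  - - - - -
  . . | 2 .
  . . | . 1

Step 1. [r4c1∈{2,3,4}] in row 4, 2 fits only at r4c1. So r4c1=2.
Step 2. [r4c2∈{3,4}] row 4 places 4 nowhere but r4c2 ⇒ r4c2=4.
Step 3. [r3c2∈{3}] only 3 remains possible at r3c2. So r3c2=3.
Step 4. [r4c3∈{3}] nothing but 3 survives at r4c3 ⇒ r4c3=3.
Step 5. [r1c1∈{3}] r1c1 is down to just 3, so r1c1=3.
Step 6. [r3c1∈{1}] only 1 remains possible at r3c1 ⇒ r3c1=1.
Step 7. [r3c4∈{4}] only 4 remains possible at r3c4. So r3c4=4.
Step 8. [r2c1∈{4}] r2c1 is down to just 4, so r2c1=4.
Step 9. [r1c4∈{2}] r1c4 has the single candidate 2, so r1c4=2.

Answer: 3 1 4 2 / 4 2 1 3 / 1 3 2 4 / 2 4 3 1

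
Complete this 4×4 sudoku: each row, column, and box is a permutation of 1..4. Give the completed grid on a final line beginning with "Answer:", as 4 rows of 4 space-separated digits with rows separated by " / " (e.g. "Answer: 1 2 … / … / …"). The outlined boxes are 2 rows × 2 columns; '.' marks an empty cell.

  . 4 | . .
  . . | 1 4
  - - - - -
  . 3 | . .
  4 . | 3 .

Step 1. [r4c2∈{1,2}] in col 2, 1 fits only at r4c2, so r4c2=1.
Step 2. [r3c1∈{2}] r3c1 is down to just 2 ⇒ r3c1=2.
Step 3. [r1c4∈{2,3}] r1c4 is the only open cell in col 4 admitting 3. So r1c4=3.
Step 4. [r1c1∈{1}] nothing but 1 survives at r1c1 ⇒ r1c1=1.
Step 5. [r2c2∈{2}] r2c2's peers cover all but 2, so r2c2=2.
Step 6. [r3c3∈{4}] only 4 remains possible at r3c3 ⇒ r3c3=4.
Step 7. [r2c1∈{3}] nothing but 3 survives at r2c1, so r2c1=3.
Step 8. [r4c4∈{2}] r4c4's peers cover all but 2, so r4c4=2.
Step 9. [r1c3∈{2}] r1c3 has the single candidate 2, so r1c3=2.
Step 10. [r3c4∈{1}] r3c4's peers cover all but 1, so r3c4=1.

Answer: 1 4 2 3 / 3 2 1 4 / 2 3 4 1 / 4 1 3 2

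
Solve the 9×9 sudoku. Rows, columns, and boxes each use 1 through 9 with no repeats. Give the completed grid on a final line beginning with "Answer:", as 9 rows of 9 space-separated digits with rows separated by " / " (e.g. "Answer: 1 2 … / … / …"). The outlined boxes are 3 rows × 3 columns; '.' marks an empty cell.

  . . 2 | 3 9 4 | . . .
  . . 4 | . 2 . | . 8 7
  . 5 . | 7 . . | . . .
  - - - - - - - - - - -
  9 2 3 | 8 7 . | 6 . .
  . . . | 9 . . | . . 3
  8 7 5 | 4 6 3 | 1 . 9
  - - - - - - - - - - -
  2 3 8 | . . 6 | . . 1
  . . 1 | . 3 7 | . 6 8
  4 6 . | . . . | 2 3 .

Step 1. [r7c4∈{5}] r7c4 has the single candidate 5 ⇒ r7c4=5.
Step 2. [r4c6∈{1,5}] 1 has one home in row 4: r4c6 ⇒ r4c6=1.
Step 3. [r8c7∈{4,5,9}] across row 8, 4 lands solely at r8c7. So r8c7=4.
Step 4. [r1c7∈{5}] r1c7's peers cover all but 5, so r1c7=5.
Step 5. [r1c8∈{1}] r1c8 is down to just 1. So r1c8=1.
Step 6. [r3c9∈{2,4,6}] in col 9, 2 fits only at r3c9. So r3c9=2.
Step 7. [r3c8∈{4,9}] r3c8 is the only open cell in row 3 admitting 4 ⇒ r3c8=4.
Step 8. [r5c6∈{2,5}] across col 6, 2 lands solely at r5c6. So r5c6=2.
Step 9. [r9c4∈{1}] r9c4's peers cover all but 1 ⇒ r9c4=1.
Step 10. [r9c5∈{8}] nothing but 8 survives at r9c5 ⇒ r9c5=8.
Step 11. [r8c2∈{9}] nothing but 9 survives at r8c2. So r8c2=9.
Step 12. [r2c7∈{3,9}] 9 has one home in row 2: r2c7 ⇒ r2c7=9.
Step 13. [r2c2∈{1}] nothing but 1 survives at r2c2. So r2c2=1.
Step 14. [r7c7∈{7}] only 7 remains possible at r7c7 ⇒ r7c7=7.
Step 15. [r5c3∈{6}] r5c3 is down to just 6 ⇒ r5c3=6.
Step 16. [r3c1∈{3,6}] in row 3, 6 fits only at r3c1 ⇒ r3c1=6.
Step 17. [r4c8∈{5}] nothing but 5 survives at r4c8. So r4c8=5.
Step 18. [r8c1∈{5}] only 5 remains possible at r8c1, so r8c1=5.
Step 19. [r3c3∈{9}] only 9 remains possible at r3c3 ⇒ r3c3=9.
Step 20. [r3c6∈{8}] only 8 remains possible at r3c6, so r3c6=8.
Step 21. [r7c5∈{4}] nothing but 4 survives at r7c5 ⇒ r7c5=4.
Step 22. [r3c7∈{3}] r3c7's peers cover all but 3, so r3c7=3.
Step 23. [r1c9∈{6}] r1c9's peers cover all but 6 ⇒ r1c9=6.
Step 24. [r9c3∈{7}] r9c3 is down to just 7. So r9c3=7.
Step 25. [r2c4∈{6}] r2c4's peers cover all but 6. So r2c4=6.
Step 26. [r1c1∈{7}] r1c1 has the single candidate 7, so r1c1=7.
Step 27. [r5c7∈{8}] nothing but 8 survives at r5c7. So r5c7=8.
Step 28. [r5c1∈{1}] only 1 remains possible at r5c1. So r5c1=1.
Step 29. [r5c2∈{4}] nothing but 4 survives at r5c2. So r5c2=4.
Step 30. [r2c1∈{3}] only 3 remains possible at r2c1, so r2c1=3.
Step 31. [r3c5∈{1}] r3c5 has the single candidate 1 ⇒ r3c5=1.
Step 32. [r5c8∈{7}] r5c8's peers cover all but 7, so r5c8=7.
Step 33. [r4c9∈{4}] only 4 remains possible at r4c9, so r4c9=4.
Step 34. [r6c8∈{2}] r6c8 has the single candidate 2, so r6c8=2.
Step 35. [r8c4∈{2}] r8c4's peers cover all but 2, so r8c4=2.
Step 36. [r9c6∈{9}] nothing but 9 survives at r9c6. So r9c6=9.
Step 37. [r5c5∈{5}] only 5 remains possible at r5c5 ⇒ r5c5=5.
Step 38. [r1c2∈{8}] r1c2's peers cover all but 8. So r1c2=8.
Step 39. [r2c6∈{5}] r2c6 is down to just 5. So r2c6=5.
Step 40. [r9c9∈{5}] only 5 remains possible at r9c9, so r9c9=5.
Step 41. [r7c8∈{9}] r7c8 is down to just 9 ⇒ r7c8=9.

Answer: 7 8 2 3 9 4 5 1 6 / 3 1 4 6 2 5 9 8 7 / 6 5 9 7 1 8 3 4 2 / 9 2 3 8 7 1 6 5 4 / 1 4 6 9 5 2 8 7 3 / 8 7 5 4 6 3 1 2 9 / 2 3 8 5 4 6 7 9 1 / 5 9 1 2 3 7 4 6 8 / 4 6 7 1 8 9 2 3 5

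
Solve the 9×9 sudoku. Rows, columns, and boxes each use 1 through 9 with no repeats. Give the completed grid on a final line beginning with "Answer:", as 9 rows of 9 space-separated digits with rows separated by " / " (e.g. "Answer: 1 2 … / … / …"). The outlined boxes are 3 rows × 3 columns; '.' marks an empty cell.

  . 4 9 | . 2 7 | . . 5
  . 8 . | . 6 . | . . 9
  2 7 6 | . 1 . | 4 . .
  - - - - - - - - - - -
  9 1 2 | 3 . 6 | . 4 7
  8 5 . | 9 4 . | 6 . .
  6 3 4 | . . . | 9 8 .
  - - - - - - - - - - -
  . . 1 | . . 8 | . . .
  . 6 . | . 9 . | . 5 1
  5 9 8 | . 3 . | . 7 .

Step 1. [r9c7∈{2}] r9c7's peers cover all but 2 ⇒ r9c7=2.
Step 2. [r3c8∈{3}] r3c8's peers cover all but 3 ⇒ r3c8=3.
Step 3. [r1c1∈{1,3}] 3 has one home in row 1: r1c1 ⇒ r1c1=3.
Step 4. [r5c8∈{1,2}] 1 has one home in box 6: r5c8, so r5c8=1.
Step 5. [r5c6∈{2}] nothing but 2 survives at r5c6, so r5c6=2.
Step 6. [r8c6∈{4}] r8c6 is down to just 4. So r8c6=4.
Step 7. [r8c1∈{7}] r8c1 is down to just 7, so r8c1=7.
Step 8. [r1c4∈{8}] nothing but 8 survives at r1c4. So r1c4=8.
Step 9. [r3c4∈{5}] r3c4 has the single candidate 5. So r3c4=5.
Step 10. [r6c6∈{1,5}] across col 6, 5 lands solely at r6c6. So r6c6=5.
Step 11. [r6c4∈{1,7}] in row 6, 1 fits only at r6c4, so r6c4=1.
Step 12. [r7c4∈{2,6,7}] in col 4, 7 fits only at r7c4 ⇒ r7c4=7.
Step 13. [r7c7∈{3}] only 3 remains possible at r7c7. So r7c7=3.
Step 14. [r9c9∈{4,6}] row 9 places 4 nowhere but r9c9. So r9c9=4.
Step 15. [r1c7∈{1}] r1c7 has the single candidate 1. So r1c7=1.
Step 16. [r1c8∈{6}] nothing but 6 survives at r1c8. So r1c8=6.
Step 17. [r9c4∈{6}] r9c4's peers cover all but 6. So r9c4=6.
Step 18. [r2c1∈{1}] r2c1's peers cover all but 1, so r2c1=1.
Step 19. [r4c5∈{8}] r4c5 has the single candidate 8 ⇒ r4c5=8.
Step 20. [r7c5∈{5}] r7c5 has the single candidate 5 ⇒ r7c5=5.
Step 21. [r7c1∈{4}] r7c1 has the single candidate 4 ⇒ r7c1=4.
Step 22. [r3c6∈{9}] only 9 remains possible at r3c6 ⇒ r3c6=9.
Step 23. [r2c7∈{7}] r2c7's peers cover all but 7, so r2c7=7.
Step 24. [r4c7∈{5}] r4c7's peers cover all but 5 ⇒ r4c7=5.
Step 25. [r2c8∈{2}] r2c8 has the single candidate 2, so r2c8=2.
Step 26. [r5c3∈{7}] r5c3's peers cover all but 7, so r5c3=7.
Step 27. [r8c3∈{3}] r8c3 has the single candidate 3. So r8c3=3.
Step 28. [r3c9∈{8}] r3c9 is down to just 8. So r3c9=8.
Step 29. [r6c5∈{7}] r6c5 has the single candidate 7, so r6c5=7.
Step 30. [r5c9∈{3}] r5c9 is down to just 3 ⇒ r5c9=3.
Step 31. [r2c6∈{3}] r2c6's peers cover all but 3. So r2c6=3.
Step 32. [r8c4∈{2}] nothing but 2 survives at r8c4. So r8c4=2.
Step 33. [r2c3∈{5}] r2c3 has the single candidate 5. So r2c3=5.
Step 34. [r9c6∈{1}] r9c6's peers cover all but 1, so r9c6=1.
Step 35. [r7c2∈{2}] nothing but 2 survives at r7c2. So r7c2=2.
Step 36. [r6c9∈{2}] nothing but 2 survives at r6c9 ⇒ r6c9=2.
Step 37. [r2c4∈{4}] only 4 remains possible at r2c4 ⇒ r2c4=4.
Step 38. [r7c8∈{9}] nothing but 9 survives at r7c8, so r7c8=9.
Step 39. [r7c9∈{6}] only 6 remains possible at r7c9, so r7c9=6.
Step 40. [r8c7∈{8}] only 8 remains possible at r8c7, so r8c7=8.

Answer: 3 4 9 8 2 7 1 6 5 / 1 8 5 4 6 3 7 2 9 / 2 7 6 5 1 9 4 3 8 / 9 1 2 3 8 6 5 4 7 / 8 5 7 9 4 2 6 1 3 / 6 3 4 1 7 5 9 8 2 / 4 2 1 7 5 8 3 9 6 / 7 6 3 2 9 4 8 5 1 / 5 9 8 6 3 1 2 7 4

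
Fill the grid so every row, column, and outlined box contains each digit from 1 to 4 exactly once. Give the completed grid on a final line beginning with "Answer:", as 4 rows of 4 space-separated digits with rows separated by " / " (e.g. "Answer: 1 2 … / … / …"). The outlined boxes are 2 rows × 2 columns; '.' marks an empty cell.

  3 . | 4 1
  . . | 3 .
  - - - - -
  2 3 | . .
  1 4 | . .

Step 1. [r2c4∈{2}] only 2 remains possible at r2c4, so r2c4=2.
Step 2. [r1c2∈{2}] r1c2 has the single candidate 2 ⇒ r1c2=2.
Step 3. [r4c3∈{2}] nothing but 2 survives at r4c3 ⇒ r4c3=2.
Step 4. [r3c4∈{4}] r3c4's peers cover all but 4 ⇒ r3c4=4.
Step 5. [r2c1∈{4}] r2c1's peers cover all but 4, so r2c1=4.
Step 6. [r3c3∈{1}] only 1 remains possible at r3c3, so r3c3=1.
Step 7. [r2c2∈{1}] r2c2 has the single candidate 1, so r2c2=1.
Step 8. [r4c4∈{3}] only 3 remains possible at r4c4. So r4c4=3.

Answer: 3 2 4 1 / 4 1 3 2 / 2 3 1 4 / 1 4 2 3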